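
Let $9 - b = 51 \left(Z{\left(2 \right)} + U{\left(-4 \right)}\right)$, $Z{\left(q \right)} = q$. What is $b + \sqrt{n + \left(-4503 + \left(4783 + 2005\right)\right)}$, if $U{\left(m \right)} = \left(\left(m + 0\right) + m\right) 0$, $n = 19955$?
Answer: $-93 + 4 \sqrt{1390} \approx 56.131$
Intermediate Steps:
$U{\left(m \right)} = 0$ ($U{\left(m \right)} = \left(m + m\right) 0 = 2 m 0 = 0$)
$b = -93$ ($b = 9 - 51 \left(2 + 0\right) = 9 - 51 \cdot 2 = 9 - 102 = -93$)
$b + \sqrt{n + \left(-4503 + \left(4783 + 2005\right)\right)} = -93 + \sqrt{19955 + \left(-4503 + \left(4783 + 2005\right)\right)} = -93 + \sqrt{19955 + \left(-4503 + 6788\right)} = -93 + \sqrt{19955 + 2285} = -93 + \sqrt{22240} = -93 + 4 \sqrt{1390}$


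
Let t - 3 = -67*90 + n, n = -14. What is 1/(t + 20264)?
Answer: 1/14223 ≈ 7.0309e-5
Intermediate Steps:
t = -6041 (t = 3 + (-67*90 - 14) = 3 + (-6030 - 14) = 3 - 6044 = -6041)
1/(t + 20264) = 1/(-6041 + 20264) = 1/14223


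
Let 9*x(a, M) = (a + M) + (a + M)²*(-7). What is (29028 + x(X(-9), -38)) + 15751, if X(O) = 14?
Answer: 132985/3 ≈ 44328.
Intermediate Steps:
x(a, M) = -7*(M + a)²/9 + M/9 + a/9 (x(a, M) = ((a + M) + (a + M)²*(-7))/9 = ((M + a) + (M + a)²*(-7))/9 = ((M + a) - 7*(M + a)²)/9 = (M + a - 7*(M + a)²)/9 = -7*(M + a)²/9 + M/9 + a/9)
(29028 + x(X(-9), -38)) + 15751 = (29028 + (-7*(-38 + 14)²/9 + (⅑)*(-38) + (⅑)*14)) + 15751 = (29028 + (-7/9*(-24)² - 38/9 + 14/9)) + 15751 = (29028 + (-7/9*576 - 38/9 + 14/9)) + 15751 = (29028 + (-448 - 38/9 + 14/9)) + 15751 = (29028 - 1352/3) + 15751 = 85732/3 + 15751 = 132985/3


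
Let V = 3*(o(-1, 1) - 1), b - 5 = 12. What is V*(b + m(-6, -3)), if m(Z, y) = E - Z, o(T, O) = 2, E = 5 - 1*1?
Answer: 81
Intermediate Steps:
E = 4 (E = 5 - 1 = 4)
b = 17 (b = 5 + 12 = 17)
m(Z, y) = 4 - Z
V = 3 (V = 3*(2 - 1) = 3*1 = 3)
V*(b + m(-6, -3)) = 3*(17 + (4 - 1*(-6))) = 3*(17 + (4 + 6)) = 3*(17 + 10) = 3*27 = 81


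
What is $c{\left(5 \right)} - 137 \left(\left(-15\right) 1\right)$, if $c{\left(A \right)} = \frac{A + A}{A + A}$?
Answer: $2056$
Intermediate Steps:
$c{\left(A \right)} = 1$ ($c{\left(A \right)} = \frac{2 A}{2 A} = 2 A \frac{1}{2 A} = 1$)
$c{\left(5 \right)} - 137 \left(\left(-15\right) 1\right) = 1 - 137 \left(\left(-15\right) 1\right) = 1 - -2055 = 1 + 2055 = 2056$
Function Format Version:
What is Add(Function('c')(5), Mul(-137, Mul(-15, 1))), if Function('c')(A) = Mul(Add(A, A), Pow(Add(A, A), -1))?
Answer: 2056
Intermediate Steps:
Function('c')(A) = 1 (Function('c')(A) = Mul(Mul(2, A), Pow(Mul(2, A), -1)) = Mul(Mul(2, A), Mul(Rational(1, 2), Pow(A, -1))) = 1)
Add(Function('c')(5), Mul(-137, Mul(-15, 1))) = Add(1, Mul(-137, Mul(-15, 1))) = Add(1, Mul(-137, -15)) = Add(1, 2055) = 2056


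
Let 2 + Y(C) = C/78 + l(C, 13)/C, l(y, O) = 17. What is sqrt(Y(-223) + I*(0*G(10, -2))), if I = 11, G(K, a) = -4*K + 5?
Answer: I*sqrt(1493153142)/17394 ≈ 2.2215*I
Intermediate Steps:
G(K, a) = 5 - 4*K
Y(C) = -2 + 17/C + C/78 (Y(C) = -2 + (C/78 + 17/C) = -2 + (17/C + C/78) = -2 + 17/C + C/78)
sqrt(Y(-223) + I*(0*G(10, -2))) = sqrt((-2 + 17/(-223) + (1/78)*(-223)) + 11*(0*(5 - 4*10))) = sqrt((-2 + 17*(-1/223) - 223/78) + 11*(0*(5 - 40))) = sqrt((-2 - 17/223 - 223/78) + 11*(0*(-35))) = sqrt(-85843/17394 + 11*0) = sqrt(-85843/17394 + 0) = sqrt(-85843/17394) = I*sqrt(1493153142)/17394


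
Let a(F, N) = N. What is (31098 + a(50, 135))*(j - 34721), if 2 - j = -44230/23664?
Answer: -147467540387/136 ≈ -1.0843e+9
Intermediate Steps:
j = 45779/11832 (j = 2 - (-44230)/23664 = 2 - 1*(-22115/11832) = 2 + 22115/11832 = 45779/11832 ≈ 3.8691)
(31098 + a(50, 135))*(j - 34721) = (31098 + 135)*(45779/11832 - 34721) = 31233*(-410773093/11832) = -147467540387/136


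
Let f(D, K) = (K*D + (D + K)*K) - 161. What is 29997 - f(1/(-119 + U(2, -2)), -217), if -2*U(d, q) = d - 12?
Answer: -965284/57 ≈ -16935.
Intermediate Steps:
U(d, q) = 6 - d/2 (U(d, q) = -(d - 12)/2 = -(-12 + d)/2 = 6 - d/2)
f(D, K) = -161 + D*K + K*(D + K) (f(D, K) = (D*K + K*(D + K)) - 161 = -161 + D*K + K*(D + K))
29997 - f(1/(-119 + U(2, -2)), -217) = 29997 - (-161 + (-217)² + 2*(-217)/(-119 + (6 - ½*2))) = 29997 - (-161 + 47089 + 2*(-217)/(-119 + (6 - 1))) = 29997 - (-161 + 47089 + 2*(-217)/(-119 + 5)) = 29997 - (-161 + 47089 + 2*(-217)/(-114)) = 29997 - (-161 + 47089 + 2*(-1/114)*(-217)) = 29997 - (-161 + 47089 + 217/57) = 29997 - 1*2675113/57 = 29997 - 2675113/57 = -965284/57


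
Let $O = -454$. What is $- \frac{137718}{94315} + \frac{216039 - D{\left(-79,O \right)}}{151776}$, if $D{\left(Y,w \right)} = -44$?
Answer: $- \frac{522419023}{14314753440} \approx -0.036495$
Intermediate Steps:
$- \frac{137718}{94315} + \frac{216039 - D{\left(-79,O \right)}}{151776} = - \frac{137718}{94315} + \frac{216039 - -44}{151776} = \left(-137718\right) \frac{1}{94315} + \left(216039 + 44\right) \frac{1}{151776} = - \frac{137718}{94315} + 216083 \cdot \frac{1}{151776} = - \frac{137718}{94315} + \frac{216083}{151776} = - \frac{522419023}{14314753440}$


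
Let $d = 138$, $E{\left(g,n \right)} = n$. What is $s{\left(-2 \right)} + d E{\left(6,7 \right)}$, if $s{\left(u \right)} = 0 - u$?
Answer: $968$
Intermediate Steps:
$s{\left(u \right)} = - u$
$s{\left(-2 \right)} + d E{\left(6,7 \right)} = \left(-1\right) \left(-2\right) + 138 \cdot 7 = 2 + 966 = 968$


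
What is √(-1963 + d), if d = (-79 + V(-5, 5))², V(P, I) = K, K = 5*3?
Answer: 3*√237 ≈ 46.184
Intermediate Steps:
K = 15
V(P, I) = 15
d = 4096 (d = (-79 + 15)² = (-64)² = 4096)
√(-1963 + d) = √(-1963 + 4096) = √2133 = 3*√237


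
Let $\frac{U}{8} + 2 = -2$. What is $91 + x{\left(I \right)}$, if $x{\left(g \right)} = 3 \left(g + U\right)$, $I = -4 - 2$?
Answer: $-23$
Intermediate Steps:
$U = -32$ ($U = -16 + 8 \left(-2\right) = -16 - 16 = -32$)
$I = -6$ ($I = -4 - 2 = -6$)
$x{\left(g \right)} = -96 + 3 g$ ($x{\left(g \right)} = 3 \left(g - 32\right) = 3 \left(-32 + g\right) = -96 + 3 g$)
$91 + x{\left(I \right)} = 91 + \left(-96 + 3 \left(-6\right)\right) = 91 - 114 = -23$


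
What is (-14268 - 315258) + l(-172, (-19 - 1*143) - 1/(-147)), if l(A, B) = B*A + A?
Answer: -44369770/147 ≈ -3.0184e+5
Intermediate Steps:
l(A, B) = A + A*B (l(A, B) = A*B + A = A + A*B)
(-14268 - 315258) + l(-172, (-19 - 1*143) - 1/(-147)) = (-14268 - 315258) - 172*(1 + ((-19 - 1*143) - 1/(-147))) = -329526 - 172*(1 + ((-19 - 143) - 1*(-1/147))) = -329526 - 172*(1 + (-162 + 1/147)) = -329526 - 172*(1 - 23813/147) = -329526 - 172*(-23666/147) = -329526 + 4070552/147 = -44369770/147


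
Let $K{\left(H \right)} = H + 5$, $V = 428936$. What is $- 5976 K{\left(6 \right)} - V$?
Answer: $-494672$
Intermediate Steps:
$K{\left(H \right)} = 5 + H$
$- 5976 K{\left(6 \right)} - V = - 5976 \left(5 + 6\right) - 428936 = \left(-5976\right) 11 - 428936 = -65736 - 428936 = -494672$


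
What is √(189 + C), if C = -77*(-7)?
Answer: 2*√182 ≈ 26.981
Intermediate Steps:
C = 539
√(189 + C) = √(189 + 539) = √728 = 2*√182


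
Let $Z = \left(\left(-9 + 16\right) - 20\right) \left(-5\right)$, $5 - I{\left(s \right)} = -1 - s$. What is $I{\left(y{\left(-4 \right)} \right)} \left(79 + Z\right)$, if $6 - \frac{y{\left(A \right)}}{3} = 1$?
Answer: $3024$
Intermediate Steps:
$y{\left(A \right)} = 15$ ($y{\left(A \right)} = 18 - 3 = 15$)
$I{\left(s \right)} = 6 + s$ ($I{\left(s \right)} = 5 - \left(-1 - s\right) = 5 + \left(1 + s\right) = 6 + s$)
$Z = 65$ ($Z = \left(7 - 20\right) \left(-5\right) = \left(-13\right) \left(-5\right) = 65$)
$I{\left(y{\left(-4 \right)} \right)} \left(79 + Z\right) = \left(6 + 15\right) \left(79 + 65\right) = 21 \cdot 144 = 3024$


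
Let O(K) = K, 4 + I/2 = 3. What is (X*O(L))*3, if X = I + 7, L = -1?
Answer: -15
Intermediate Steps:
I = -2 (I = -8 + 2*3 = -8 + 6 = -2)
X = 5 (X = -2 + 7 = 5)
(X*O(L))*3 = (5*(-1))*3 = -5*3 = -15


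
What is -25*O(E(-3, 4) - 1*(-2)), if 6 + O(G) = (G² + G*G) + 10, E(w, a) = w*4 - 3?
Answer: -8550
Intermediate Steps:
E(w, a) = -3 + 4*w (E(w, a) = 4*w - 3 = -3 + 4*w)
O(G) = 4 + 2*G² (O(G) = -6 + ((G² + G*G) + 10) = -6 + ((G² + G²) + 10) = -6 + (2*G² + 10) = -6 + (10 + 2*G²) = 4 + 2*G²)
-25*O(E(-3, 4) - 1*(-2)) = -25*(4 + 2*((-3 + 4*(-3)) - 1*(-2))²) = -25*(4 + 2*((-3 - 12) + 2)²) = -25*(4 + 2*(-15 + 2)²) = -25*(4 + 2*(-13)²) = -25*(4 + 2*169) = -25*(4 + 338) = -25*342 = -8550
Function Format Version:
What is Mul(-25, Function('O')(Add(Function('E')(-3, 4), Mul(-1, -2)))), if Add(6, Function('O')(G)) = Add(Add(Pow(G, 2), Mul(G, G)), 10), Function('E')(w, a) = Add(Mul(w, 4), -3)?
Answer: -8550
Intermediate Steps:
Function('E')(w, a) = Add(-3, Mul(4, w)) (Function('E')(w, a) = Add(Mul(4, w), -3) = Add(-3, Mul(4, w)))
Function('O')(G) = Add(4, Mul(2, Pow(G, 2))) (Function('O')(G) = Add(-6, Add(Add(Pow(G, 2), Mul(G, G)), 10)) = Add(-6, Add(Add(Pow(G, 2), Pow(G, 2)), 10)) = Add(-6, Add(Mul(2, Pow(G, 2)), 10)) = Add(-6, Add(10, Mul(2, Pow(G, 2)))) = Add(4, Mul(2, Pow(G, 2))))
Mul(-25, Function('O')(Add(Function('E')(-3, 4), Mul(-1, -2)))) = Mul(-25, Add(4, Mul(2, Pow(Add(Add(-3, Mul(4, -3)), Mul(-1, -2)), 2)))) = Mul(-25, Add(4, Mul(2, Pow(Add(Add(-3, -12), 2), 2)))) = Mul(-25, Add(4, Mul(2, Pow(Add(-15, 2), 2)))) = Mul(-25, Add(4, Mul(2, Pow(-13, 2)))) = Mul(-25, Add(4, Mul(2, 169))) = Mul(-25, Add(4, 338)) = Mul(-25, 342) = -8550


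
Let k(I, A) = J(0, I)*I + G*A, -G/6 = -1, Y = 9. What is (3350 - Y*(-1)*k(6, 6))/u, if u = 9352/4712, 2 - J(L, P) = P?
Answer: 290966/167 ≈ 1742.3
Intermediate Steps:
J(L, P) = 2 - P
G = 6 (G = -6*(-1) = 6)
k(I, A) = 6*A + I*(2 - I) (k(I, A) = (2 - I)*I + 6*A = I*(2 - I) + 6*A = 6*A + I*(2 - I))
u = 1169/589 (u = 9352*(1/4712) = 1169/589 ≈ 1.9847)
(3350 - Y*(-1)*k(6, 6))/u = (3350 - 9*(-1)*(6*6 - 1*6*(-2 + 6)))/(1169/589) = (3350 - (-9)*(36 - 1*6*4))*(589/1169) = (3350 - (-9)*(36 - 24))*(589/1169) = (3350 - (-9)*12)*(589/1169) = (3350 - 1*(-108))*(589/1169) = (3350 + 108)*(589/1169) = 3458*(589/1169) = 290966/167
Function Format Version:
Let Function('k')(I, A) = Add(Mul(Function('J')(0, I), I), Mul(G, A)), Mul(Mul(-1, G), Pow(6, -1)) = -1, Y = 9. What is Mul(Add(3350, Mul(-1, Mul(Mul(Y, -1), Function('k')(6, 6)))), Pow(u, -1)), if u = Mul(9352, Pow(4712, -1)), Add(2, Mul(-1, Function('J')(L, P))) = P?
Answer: Rational(290966, 167) ≈ 1742.3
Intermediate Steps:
Function('J')(L, P) = Add(2, Mul(-1, P))
G = 6 (G = Mul(-6, -1) = 6)
Function('k')(I, A) = Add(Mul(6, A), Mul(I, Add(2, Mul(-1, I)))) (Function('k')(I, A) = Add(Mul(Add(2, Mul(-1, I)), I), Mul(6, A)) = Add(Mul(I, Add(2, Mul(-1, I))), Mul(6, A)) = Add(Mul(6, A), Mul(I, Add(2, Mul(-1, I)))))
u = Rational(1169, 589) (u = Mul(9352, Rational(1, 4712)) = Rational(1169, 589) ≈ 1.9847)
Mul(Add(3350, Mul(-1, Mul(Mul(Y, -1), Function('k')(6, 6)))), Pow(u, -1)) = Mul(Add(3350, Mul(-1, Mul(Mul(9, -1), Add(Mul(6, 6), Mul(-1, 6, Add(-2, 6)))))), Pow(Rational(1169, 589), -1)) = Mul(Add(3350, Mul(-1, Mul(-9, Add(36, Mul(-1, 6, 4))))), Rational(589, 1169)) = Mul(Add(3350, Mul(-1, Mul(-9, Add(36, -24)))), Rational(589, 1169)) = Mul(Add(3350, Mul(-1, Mul(-9, 12))), Rational(589, 1169)) = Mul(Add(3350, Mul(-1, -108)), Rational(589, 1169)) = Mul(Add(3350, 108), Rational(589, 1169)) = Mul(3458, Rational(589, 1169)) = Rational(290966, 167)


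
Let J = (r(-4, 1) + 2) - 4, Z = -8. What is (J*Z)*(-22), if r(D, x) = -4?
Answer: -1056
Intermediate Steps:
J = -6 (J = (-4 + 2) - 4 = -2 - 4 = -6)
(J*Z)*(-22) = -6*(-8)*(-22) = 48*(-22) = -1056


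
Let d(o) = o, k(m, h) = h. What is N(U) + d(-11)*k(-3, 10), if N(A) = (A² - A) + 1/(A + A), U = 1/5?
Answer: -5383/50 ≈ -107.66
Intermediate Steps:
U = ⅕ ≈ 0.20000
N(A) = A² + 1/(2*A) - A (N(A) = (A² - A) + 1/(2*A) = A² + 1/(2*A) - A)
N(U) + d(-11)*k(-3, 10) = ((⅕)² + 1/(2*(⅕)) - 1*⅕) - 11*10 = (1/25 + (½)*5 - ⅕) - 110 = (1/25 + 5/2 - ⅕) - 110 = 117/50 - 110 = -5383/50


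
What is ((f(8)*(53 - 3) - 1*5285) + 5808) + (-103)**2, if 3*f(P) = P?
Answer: 33796/3 ≈ 11265.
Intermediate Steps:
f(P) = P/3
((f(8)*(53 - 3) - 1*5285) + 5808) + (-103)**2 = ((((1/3)*8)*(53 - 3) - 1*5285) + 5808) + (-103)**2 = (((8/3)*50 - 5285) + 5808) + 10609 = ((400/3 - 5285) + 5808) + 10609 = (-15455/3 + 5808) + 10609 = 1969/3 + 10609 = 33796/3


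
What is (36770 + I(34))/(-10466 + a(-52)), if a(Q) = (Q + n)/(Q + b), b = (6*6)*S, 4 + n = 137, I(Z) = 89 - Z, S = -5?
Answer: -8543400/2428193 ≈ -3.5184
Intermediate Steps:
n = 133 (n = -4 + 137 = 133)
b = -180 (b = (6*6)*(-5) = 36*(-5) = -180)
a(Q) = (133 + Q)/(-180 + Q) (a(Q) = (Q + 133)/(Q - 180) = (133 + Q)/(-180 + Q))
(36770 + I(34))/(-10466 + a(-52)) = (36770 + (89 - 1*34))/(-10466 + (133 - 52)/(-180 - 52)) = (36770 + (89 - 34))/(-10466 + 81/(-232)) = (36770 + 55)/(-10466 - 1/232*81) = 36825/(-10466 - 81/232) = 36825/(-2428193/232) = 36825*(-232/2428193) = -8543400/2428193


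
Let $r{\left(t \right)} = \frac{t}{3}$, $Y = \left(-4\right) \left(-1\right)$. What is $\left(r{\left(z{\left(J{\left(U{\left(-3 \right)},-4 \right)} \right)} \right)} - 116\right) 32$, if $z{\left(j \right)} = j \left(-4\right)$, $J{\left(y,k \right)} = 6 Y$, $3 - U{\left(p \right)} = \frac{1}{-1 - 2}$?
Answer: $-4736$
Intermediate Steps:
$Y = 4$
$U{\left(p \right)} = \frac{10}{3}$ ($U{\left(p \right)} = 3 - \frac{1}{-1 - 2} = 3 - \frac{1}{-3} = 3 - - \frac{1}{3} = 3 + \frac{1}{3} = \frac{10}{3}$)
$J{\left(y,k \right)} = 24$ ($J{\left(y,k \right)} = 6 \cdot 4 = 24$)
$z{\left(j \right)} = - 4 j$
$r{\left(t \right)} = \frac{t}{3}$ ($r{\left(t \right)} = t \frac{1}{3} = \frac{t}{3}$)
$\left(r{\left(z{\left(J{\left(U{\left(-3 \right)},-4 \right)} \right)} \right)} - 116\right) 32 = \left(\frac{\left(-4\right) 24}{3} - 116\right) 32 = \left(\frac{1}{3} \left(-96\right) - 116\right) 32 = \left(-32 - 116\right) 32 = \left(-148\right) 32 = -4736$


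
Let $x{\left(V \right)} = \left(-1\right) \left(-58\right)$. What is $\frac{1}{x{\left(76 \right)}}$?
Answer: $\frac{1}{58} \approx 0.017241$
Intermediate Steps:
$x{\left(V \right)} = 58$
$\frac{1}{x{\left(76 \right)}} = \frac{1}{58}$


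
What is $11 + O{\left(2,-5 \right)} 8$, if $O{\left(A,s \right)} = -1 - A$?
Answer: $-13$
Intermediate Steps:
$11 + O{\left(2,-5 \right)} 8 = 11 + \left(-1 - 2\right) 8 = 11 - 24 = -13$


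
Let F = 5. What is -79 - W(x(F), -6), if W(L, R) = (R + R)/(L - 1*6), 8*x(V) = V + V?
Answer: -1549/19 ≈ -81.526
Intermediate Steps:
x(V) = V/4 (x(V) = (V + V)/8 = (2*V)/8 = V/4)
W(L, R) = 2*R/(-6 + L) (W(L, R) = (2*R)/(L - 6) = (2*R)/(-6 + L) = 2*R/(-6 + L))
-79 - W(x(F), -6) = -79 - 2*(-6)/(-6 + (1/4)*5) = -79 - 2*(-6)/(-6 + 5/4) = -79 - 2*(-6)/(-19/4) = -79 - 2*(-6)*(-4)/19 = -79 - 1*48/19 = -79 - 48/19 = -1549/19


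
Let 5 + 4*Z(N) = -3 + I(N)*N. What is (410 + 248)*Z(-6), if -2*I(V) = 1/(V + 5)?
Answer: -3619/2 ≈ -1809.5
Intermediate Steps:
I(V) = -1/(2*(5 + V)) (I(V) = -1/(2*(V + 5)) = -1/(2*(5 + V)))
Z(N) = -2 - N/(4*(10 + 2*N)) (Z(N) = -5/4 + (-3 + (-1/(10 + 2*N))*N)/4 = -5/4 + (-3 - N/(10 + 2*N))/4 = -5/4 + (-3/4 - N/(4*(10 + 2*N))) = -2 - N/(4*(10 + 2*N)))
(410 + 248)*Z(-6) = (410 + 248)*((-80 - 17*(-6))/(8*(5 - 6))) = 658*((1/8)*(-80 + 102)/(-1)) = 658*((1/8)*(-1)*22) = 658*(-11/4) = -3619/2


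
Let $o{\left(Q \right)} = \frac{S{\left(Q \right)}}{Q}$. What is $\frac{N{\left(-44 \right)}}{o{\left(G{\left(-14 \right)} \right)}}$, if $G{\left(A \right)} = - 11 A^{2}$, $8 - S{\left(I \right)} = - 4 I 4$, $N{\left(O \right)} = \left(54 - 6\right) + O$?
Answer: $\frac{1078}{4311} \approx 0.25006$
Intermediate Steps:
$N{\left(O \right)} = 48 + O$
$S{\left(I \right)} = 8 + 16 I$ ($S{\left(I \right)} = 8 - - 4 I 4 = 8 - - 16 I = 8 + 16 I$)
$o{\left(Q \right)} = \frac{8 + 16 Q}{Q}$
$\frac{N{\left(-44 \right)}}{o{\left(G{\left(-14 \right)} \right)}} = \frac{48 - 44}{16 + \frac{8}{\left(-11\right) \left(-14\right)^{2}}} = \frac{4}{16 + \frac{8}{\left(-11\right) 196}} = \frac{4}{16 + \frac{8}{-2156}} = \frac{4}{16 + 8 \left(- \frac{1}{2156}\right)} = \frac{4}{16 - \frac{2}{539}} = \frac{4}{\frac{8622}{539}} = 4 \cdot \frac{539}{8622} = \frac{1078}{4311}$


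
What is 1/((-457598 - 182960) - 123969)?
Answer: -1/764527 ≈ -1.3080e-6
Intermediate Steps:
1/((-457598 - 182960) - 123969) = 1/(-640558 - 123969) = 1/(-764527) = -1/764527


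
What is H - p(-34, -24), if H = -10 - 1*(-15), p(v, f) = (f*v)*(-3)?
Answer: 2453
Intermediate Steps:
p(v, f) = -3*f*v
H = 5 (H = -10 + 15 = 5)
H - p(-34, -24) = 5 - (-3)*(-24)*(-34) = 5 - 1*(-2448) = 5 + 2448 = 2453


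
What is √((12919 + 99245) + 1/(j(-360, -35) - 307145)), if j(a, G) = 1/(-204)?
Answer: 6*√12232021517459533930/62657581 ≈ 334.91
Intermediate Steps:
j(a, G) = -1/204
√((12919 + 99245) + 1/(j(-360, -35) - 307145)) = √((12919 + 99245) + 1/(-1/204 - 307145)) = √(112164 + 1/(-62657581/204)) = √(112164 - 204/62657581) = √(7027924915080/62657581) = 6*√12232021517459533930/62657581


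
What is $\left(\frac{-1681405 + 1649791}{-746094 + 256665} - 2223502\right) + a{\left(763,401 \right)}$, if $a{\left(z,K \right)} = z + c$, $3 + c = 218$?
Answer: $- \frac{362589222394}{163143} \approx -2.2225 \cdot 10^{6}$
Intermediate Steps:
$c = 215$ ($c = -3 + 218 = 215$)
$a{\left(z,K \right)} = 215 + z$ ($a{\left(z,K \right)} = z + 215 = 215 + z$)
$\left(\frac{-1681405 + 1649791}{-746094 + 256665} - 2223502\right) + a{\left(763,401 \right)} = \left(\frac{-1681405 + 1649791}{-746094 + 256665} - 2223502\right) + \left(215 + 763\right) = \left(- \frac{31614}{-489429} - 2223502\right) + 978 = \left(\left(-31614\right) \left(- \frac{1}{489429}\right) - 2223502\right) + 978 = \left(\frac{10538}{163143} - 2223502\right) + 978 = - \frac{362748776248}{163143} + 978 = - \frac{362589222394}{163143}$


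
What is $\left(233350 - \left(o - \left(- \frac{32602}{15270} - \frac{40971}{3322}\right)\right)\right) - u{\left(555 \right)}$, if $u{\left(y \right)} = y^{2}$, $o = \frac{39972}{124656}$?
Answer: $- \frac{9839473194669143}{131737863180} \approx -74690.0$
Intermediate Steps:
$o = \frac{3331}{10388}$ ($o = 39972 \cdot \frac{1}{124656} = \frac{3331}{10388} \approx 0.32066$)
$\left(233350 - \left(o - \left(- \frac{32602}{15270} - \frac{40971}{3322}\right)\right)\right) - u{\left(555 \right)} = \left(233350 - \left(\frac{3331}{10388} - \left(- \frac{32602}{15270} - \frac{40971}{3322}\right)\right)\right) - 555^{2} = \left(233350 - \left(\frac{3331}{10388} - \left(\left(-32602\right) \frac{1}{15270} - \frac{40971}{3322}\right)\right)\right) - 308025 = \left(233350 - \left(\frac{3331}{10388} - \left(- \frac{16301}{7635} - \frac{40971}{3322}\right)\right)\right) - 308025 = \left(233350 - \left(\frac{3331}{10388} - - \frac{366965507}{25363470}\right)\right) - 308025 = \left(233350 - \left(\frac{3331}{10388} + \frac{366965507}{25363470}\right)\right) - 308025 = \left(233350 - \frac{1948261702643}{131737863180}\right) - 308025 = \frac{30739082111350357}{131737863180} - 308025 = - \frac{9839473194669143}{131737863180}$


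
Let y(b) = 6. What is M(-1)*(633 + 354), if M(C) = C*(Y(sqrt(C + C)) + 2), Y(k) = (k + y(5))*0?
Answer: -1974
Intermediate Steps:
Y(k) = 0 (Y(k) = (k + 6)*0 = (6 + k)*0 = 0)
M(C) = 2*C (M(C) = C*(0 + 2) = C*2 = 2*C)
M(-1)*(633 + 354) = (2*(-1))*(633 + 354) = -2*987 = -1974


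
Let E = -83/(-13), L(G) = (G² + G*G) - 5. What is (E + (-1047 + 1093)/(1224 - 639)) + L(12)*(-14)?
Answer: -2313989/585 ≈ -3955.5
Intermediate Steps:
L(G) = -5 + 2*G² (L(G) = (G² + G²) - 5 = 2*G² - 5 = -5 + 2*G²)
E = 83/13 (E = -1/13*(-83) = 83/13 ≈ 6.3846)
(E + (-1047 + 1093)/(1224 - 639)) + L(12)*(-14) = (83/13 + (-1047 + 1093)/(1224 - 639)) + (-5 + 2*12²)*(-14) = (83/13 + 46/585) + (-5 + 2*144)*(-14) = (83/13 + 46*(1/585)) + (-5 + 288)*(-14) = (83/13 + 46/585) + 283*(-14) = 3781/585 - 3962 = -2313989/585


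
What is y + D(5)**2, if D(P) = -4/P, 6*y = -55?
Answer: -1279/150 ≈ -8.5267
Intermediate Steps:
y = -55/6 (y = (1/6)*(-55) = -55/6 ≈ -9.1667)
y + D(5)**2 = -55/6 + (-4/5)**2 = -55/6 + 16/25 = -1279/150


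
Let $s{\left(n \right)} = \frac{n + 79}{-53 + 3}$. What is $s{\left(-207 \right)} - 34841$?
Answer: $- \frac{870961}{25} \approx -34838.0$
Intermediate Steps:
$s{\left(n \right)} = - \frac{79}{50} - \frac{n}{50}$ ($s{\left(n \right)} = \frac{79 + n}{-50} = \left(79 + n\right) \left(- \frac{1}{50}\right) = - \frac{79}{50} - \frac{n}{50}$)
$s{\left(-207 \right)} - 34841 = \left(- \frac{79}{50} - - \frac{207}{50}\right) - 34841 = \left(- \frac{79}{50} + \frac{207}{50}\right) - 34841 = \frac{64}{25} - 34841 = - \frac{870961}{25}$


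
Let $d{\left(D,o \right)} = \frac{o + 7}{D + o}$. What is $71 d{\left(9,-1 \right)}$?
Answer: $\frac{213}{4} \approx 53.25$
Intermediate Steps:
$d{\left(D,o \right)} = \frac{7 + o}{D + o}$
$71 d{\left(9,-1 \right)} = 71 \frac{7 - 1}{9 - 1} = 71 \cdot \frac{1}{8} \cdot 6 = 71 \cdot \frac{3}{4} = \frac{213}{4}$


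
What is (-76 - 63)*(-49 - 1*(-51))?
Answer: -278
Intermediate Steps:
(-76 - 63)*(-49 - 1*(-51)) = -139*(-49 + 51) = -139*2 = -278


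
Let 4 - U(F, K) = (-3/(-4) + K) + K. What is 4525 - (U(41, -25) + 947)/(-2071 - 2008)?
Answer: 73833901/16316 ≈ 4525.2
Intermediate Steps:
U(F, K) = 13/4 - 2*K (U(F, K) = 4 - ((-3/(-4) + K) + K) = 4 - ((-3*(-1/4) + K) + K) = 4 - ((3/4 + K) + K) = 4 - (3/4 + 2*K) = 4 + (-3/4 - 2*K) = 13/4 - 2*K)
4525 - (U(41, -25) + 947)/(-2071 - 2008) = 4525 - ((13/4 - 2*(-25)) + 947)/(-2071 - 2008) = 4525 - ((13/4 + 50) + 947)/(-4079) = 4525 - (213/4 + 947)*(-1)/4079 = 4525 - 4001*(-1)/(4*4079) = 4525 - 1*(-4001/16316) = 4525 + 4001/16316 = 73833901/16316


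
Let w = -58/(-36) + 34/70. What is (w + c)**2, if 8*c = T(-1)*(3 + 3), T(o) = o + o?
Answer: 35344/99225 ≈ 0.35620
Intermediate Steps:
T(o) = 2*o
c = -3/2 (c = ((2*(-1))*(3 + 3))/8 = (-2*6)/8 = (1/8)*(-12) = -3/2 ≈ -1.5000)
w = 1321/630 (w = -58*(-1/36) + 34*(1/70) = 29/18 + 17/35 = 1321/630 ≈ 2.0968)
(w + c)**2 = (1321/630 - 3/2)**2 = (188/315)**2 = 35344/99225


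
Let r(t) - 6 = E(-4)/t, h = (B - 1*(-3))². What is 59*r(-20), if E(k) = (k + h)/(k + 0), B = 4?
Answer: 6195/16 ≈ 387.19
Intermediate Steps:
h = 49 (h = (4 - 1*(-3))² = (4 + 3)² = 7² = 49)
E(k) = (49 + k)/k (E(k) = (k + 49)/(k + 0) = (49 + k)/k)
r(t) = 6 - 45/(4*t) (r(t) = 6 + ((49 - 4)/(-4))/t = 6 + (-¼*45)/t = 6 - 45/(4*t))
59*r(-20) = 59*(6 - 45/4/(-20)) = 59*(6 - 45/4*(-1/20)) = 59*(6 + 9/16) = 59*(105/16) = 6195/16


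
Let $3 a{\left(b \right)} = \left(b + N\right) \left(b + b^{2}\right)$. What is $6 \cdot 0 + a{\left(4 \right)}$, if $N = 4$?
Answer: $\frac{160}{3} \approx 53.333$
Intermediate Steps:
$a{\left(b \right)} = \frac{\left(4 + b\right) \left(b + b^{2}\right)}{3}$ ($a{\left(b \right)} = \frac{\left(b + 4\right) \left(b + b^{2}\right)}{3} = \frac{\left(4 + b\right) \left(b + b^{2}\right)}{3}$)
$6 \cdot 0 + a{\left(4 \right)} = 6 \cdot 0 + \frac{1}{3} \cdot 4 \left(4 + 4^{2} + 5 \cdot 4\right) = 0 + \frac{1}{3} \cdot 4 \left(4 + 16 + 20\right) = 0 + \frac{1}{3} \cdot 4 \cdot 40 = 0 + \frac{160}{3} = \frac{160}{3}$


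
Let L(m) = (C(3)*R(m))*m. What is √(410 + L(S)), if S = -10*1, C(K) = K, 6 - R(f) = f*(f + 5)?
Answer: √1730 ≈ 41.593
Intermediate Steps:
R(f) = 6 - f*(5 + f) (R(f) = 6 - f*(f + 5) = 6 - f*(5 + f))
S = -10
L(m) = m*(18 - 15*m - 3*m²) (L(m) = (3*(6 - m² - 5*m))*m = (18 - 15*m - 3*m²)*m = m*(18 - 15*m - 3*m²))
√(410 + L(S)) = √(410 + 3*(-10)*(6 - 1*(-10)² - 5*(-10))) = √(410 + 3*(-10)*(6 - 1*100 + 50)) = √(410 + 3*(-10)*(6 - 100 + 50)) = √(410 + 3*(-10)*(-44)) = √(410 + 1320) = √1730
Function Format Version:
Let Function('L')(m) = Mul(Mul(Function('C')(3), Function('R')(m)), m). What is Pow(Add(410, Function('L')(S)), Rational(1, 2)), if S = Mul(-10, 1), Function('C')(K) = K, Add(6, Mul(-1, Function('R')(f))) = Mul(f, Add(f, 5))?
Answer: Pow(1730, Rational(1, 2)) ≈ 41.593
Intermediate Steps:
Function('R')(f) = Add(6, Mul(-1, f, Add(5, f))) (Function('R')(f) = Add(6, Mul(-1, Mul(f, Add(f, 5)))) = Add(6, Mul(-1, Mul(f, Add(5, f)))) = Add(6, Mul(-1, f, Add(5, f))))
S = -10
Function('L')(m) = Mul(m, Add(18, Mul(-15, m), Mul(-3, Pow(m, 2)))) (Function('L')(m) = Mul(Mul(3, Add(6, Mul(-1, Pow(m, 2)), Mul(-5, m))), m) = Mul(Add(18, Mul(-15, m), Mul(-3, Pow(m, 2))), m) = Mul(m, Add(18, Mul(-15, m), Mul(-3, Pow(m, 2)))))
Pow(Add(410, Function('L')(S)), Rational(1, 2)) = Pow(Add(410, Mul(3, -10, Add(6, Mul(-1, Pow(-10, 2)), Mul(-5, -10)))), Rational(1, 2)) = Pow(Add(410, Mul(3, -10, Add(6, Mul(-1, 100), 50))), Rational(1, 2)) = Pow(Add(410, Mul(3, -10, Add(6, -100, 50))), Rational(1, 2)) = Pow(Add(410, Mul(3, -10, -44)), Rational(1, 2)) = Pow(Add(410, 1320), Rational(1, 2)) = Pow(1730, Rational(1, 2))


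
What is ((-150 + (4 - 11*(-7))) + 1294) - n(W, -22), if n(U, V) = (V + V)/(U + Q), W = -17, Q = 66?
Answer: 60069/49 ≈ 1225.9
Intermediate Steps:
n(U, V) = 2*V/(66 + U) (n(U, V) = (V + V)/(U + 66) = (2*V)/(66 + U) = 2*V/(66 + U))
((-150 + (4 - 11*(-7))) + 1294) - n(W, -22) = ((-150 + (4 - 11*(-7))) + 1294) - 2*(-22)/(66 - 17) = ((-150 + (4 + 77)) + 1294) - 2*(-22)/49 = ((-150 + 81) + 1294) - 2*(-22)/49 = (-69 + 1294) - 1*(-44/49) = 1225 + 44/49 = 60069/49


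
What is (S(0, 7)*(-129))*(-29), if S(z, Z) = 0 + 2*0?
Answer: 0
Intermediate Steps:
S(z, Z) = 0 (S(z, Z) = 0 + 0 = 0)
(S(0, 7)*(-129))*(-29) = (0*(-129))*(-29) = 0*(-29) = 0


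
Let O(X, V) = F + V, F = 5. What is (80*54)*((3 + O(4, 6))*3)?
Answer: 181440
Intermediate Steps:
O(X, V) = 5 + V
(80*54)*((3 + O(4, 6))*3) = (80*54)*((3 + (5 + 6))*3) = 4320*((3 + 11)*3) = 4320*(14*3) = 4320*42 = 181440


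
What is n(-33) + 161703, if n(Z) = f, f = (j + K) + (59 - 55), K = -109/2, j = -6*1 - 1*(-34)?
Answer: 323361/2 ≈ 1.6168e+5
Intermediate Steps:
j = 28 (j = -6 + 34 = 28)
K = -109/2 (K = -109*1/2 = -109/2 ≈ -54.500)
f = -45/2 (f = (28 - 109/2) + (59 - 55) = -53/2 + 4 = -45/2 ≈ -22.500)
n(Z) = -45/2
n(-33) + 161703 = -45/2 + 161703 = 323361/2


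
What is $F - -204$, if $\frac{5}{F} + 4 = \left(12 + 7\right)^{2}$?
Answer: $\frac{72833}{357} \approx 204.01$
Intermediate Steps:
$F = \frac{5}{357}$ ($F = \frac{5}{-4 + \left(12 + 7\right)^{2}} = \frac{5}{-4 + 19^{2}} = \frac{5}{-4 + 361} = \frac{5}{357} \approx 0.014006$)
$F - -204 = \frac{5}{357} - -204 = \frac{5}{357} + 204 = \frac{72833}{357}$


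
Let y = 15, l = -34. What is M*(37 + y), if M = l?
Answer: -1768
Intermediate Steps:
M = -34
M*(37 + y) = -34*(37 + 15) = -34*52 = -1768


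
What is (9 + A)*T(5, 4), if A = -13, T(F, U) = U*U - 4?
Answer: -48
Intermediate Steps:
T(F, U) = -4 + U**2 (T(F, U) = U**2 - 4 = -4 + U**2)
(9 + A)*T(5, 4) = (9 - 13)*(-4 + 4**2) = -4*(-4 + 16) = -4*12 = -48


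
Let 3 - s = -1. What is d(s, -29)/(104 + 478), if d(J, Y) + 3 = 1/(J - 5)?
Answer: -2/291 ≈ -0.0068729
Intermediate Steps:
s = 4 (s = 3 - 1*(-1) = 3 + 1 = 4)
d(J, Y) = -3 + 1/(-5 + J) (d(J, Y) = -3 + 1/(J - 5) = -3 + 1/(-5 + J))
d(s, -29)/(104 + 478) = ((16 - 3*4)/(-5 + 4))/(104 + 478) = ((16 - 12)/(-1))/582 = -1*4*(1/582) = -4*1/582 = -2/291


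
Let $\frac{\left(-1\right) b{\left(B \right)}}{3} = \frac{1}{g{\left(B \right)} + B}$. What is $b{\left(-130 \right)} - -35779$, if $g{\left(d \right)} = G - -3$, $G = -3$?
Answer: $\frac{4651273}{130} \approx 35779.0$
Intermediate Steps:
$g{\left(d \right)} = 0$ ($g{\left(d \right)} = -3 - -3 = -3 + 3 = 0$)
$b{\left(B \right)} = - \frac{3}{B}$ ($b{\left(B \right)} = - \frac{3}{0 + B} = - \frac{3}{B}$)
$b{\left(-130 \right)} - -35779 = - \frac{3}{-130} - -35779 = \left(-3\right) \left(- \frac{1}{130}\right) + 35779 = \frac{3}{130} + 35779 = \frac{4651273}{130}$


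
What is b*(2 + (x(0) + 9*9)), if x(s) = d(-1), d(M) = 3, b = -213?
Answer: -18318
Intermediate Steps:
x(s) = 3
b*(2 + (x(0) + 9*9)) = -213*(2 + (3 + 9*9)) = -213*(2 + (3 + 81)) = -213*(2 + 84) = -213*86 = -18318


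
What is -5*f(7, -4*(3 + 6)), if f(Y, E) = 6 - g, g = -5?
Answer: -55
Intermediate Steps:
f(Y, E) = 11 (f(Y, E) = 6 - 1*(-5) = 6 + 5 = 11)
-5*f(7, -4*(3 + 6)) = -5*11 = -55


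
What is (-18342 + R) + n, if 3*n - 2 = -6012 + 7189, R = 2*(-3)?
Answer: -17955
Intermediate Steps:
R = -6
n = 393 (n = ⅔ + (-6012 + 7189)/3 = ⅔ + (⅓)*1177 = ⅔ + 1177/3 = 393)
(-18342 + R) + n = (-18342 - 6) + 393 = -18348 + 393 = -17955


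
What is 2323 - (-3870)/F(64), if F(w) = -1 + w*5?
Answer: 744907/319 ≈ 2335.1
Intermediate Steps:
F(w) = -1 + 5*w
2323 - (-3870)/F(64) = 2323 - (-3870)/(-1 + 5*64) = 2323 - (-3870)/(-1 + 320) = 2323 - (-3870)/319 = 2323 - 1*(-3870/319) = 2323 + 3870/319 = 744907/319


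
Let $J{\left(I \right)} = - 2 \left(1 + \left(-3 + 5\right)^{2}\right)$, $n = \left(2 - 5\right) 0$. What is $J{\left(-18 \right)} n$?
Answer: $0$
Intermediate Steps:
$n = 0$ ($n = \left(-3\right) 0 = 0$)
$J{\left(I \right)} = -10$ ($J{\left(I \right)} = - 2 \left(1 + 2^{2}\right) = - 2 \left(1 + 4\right) = \left(-2\right) 5 = -10$)
$J{\left(-18 \right)} n = \left(-10\right) 0 = 0$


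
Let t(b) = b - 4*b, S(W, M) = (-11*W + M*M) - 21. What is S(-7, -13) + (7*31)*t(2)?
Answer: -1077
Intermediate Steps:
S(W, M) = -21 + M² - 11*W (S(W, M) = (-11*W + M²) - 21 = (M² - 11*W) - 21 = -21 + M² - 11*W)
t(b) = -3*b
S(-7, -13) + (7*31)*t(2) = (-21 + (-13)² - 11*(-7)) + (7*31)*(-3*2) = (-21 + 169 + 77) + 217*(-6) = 225 - 1302 = -1077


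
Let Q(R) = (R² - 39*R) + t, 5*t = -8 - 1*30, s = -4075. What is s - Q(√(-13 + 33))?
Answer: -20437/5 + 78*√5 ≈ -3913.0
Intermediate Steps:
t = -38/5 (t = (-8 - 1*30)/5 = (-8 - 30)/5 = (⅕)*(-38) = -38/5 ≈ -7.6000)
Q(R) = -38/5 + R² - 39*R (Q(R) = (R² - 39*R) - 38/5 = -38/5 + R² - 39*R)
s - Q(√(-13 + 33)) = -4075 - (-38/5 + (√(-13 + 33))² - 39*√(-13 + 33)) = -4075 - (-38/5 + (√20)² - 78*√5) = -4075 - (-38/5 + (2*√5)² - 78*√5) = -4075 - (-38/5 + 20 - 78*√5) = -4075 - (62/5 - 78*√5) = -4075 + (-62/5 + 78*√5) = -20437/5 + 78*√5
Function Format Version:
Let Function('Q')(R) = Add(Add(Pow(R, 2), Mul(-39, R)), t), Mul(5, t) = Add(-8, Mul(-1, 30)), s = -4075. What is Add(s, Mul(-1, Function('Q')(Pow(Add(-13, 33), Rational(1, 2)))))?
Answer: Add(Rational(-20437, 5), Mul(78, Pow(5, Rational(1, 2)))) ≈ -3913.0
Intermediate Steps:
t = Rational(-38, 5) (t = Mul(Rational(1, 5), Add(-8, Mul(-1, 30))) = Mul(Rational(1, 5), Add(-8, -30)) = Mul(Rational(1, 5), -38) = Rational(-38, 5) ≈ -7.6000)
Function('Q')(R) = Add(Rational(-38, 5), Pow(R, 2), Mul(-39, R)) (Function('Q')(R) = Add(Add(Pow(R, 2), Mul(-39, R)), Rational(-38, 5)) = Add(Rational(-38, 5), Pow(R, 2), Mul(-39, R)))
Add(s, Mul(-1, Function('Q')(Pow(Add(-13, 33), Rational(1, 2))))) = Add(-4075, Mul(-1, Add(Rational(-38, 5), Pow(Pow(Add(-13, 33), Rational(1, 2)), 2), Mul(-39, Pow(Add(-13, 33), Rational(1, 2)))))) = Add(-4075, Mul(-1, Add(Rational(-38, 5), Pow(Pow(20, Rational(1, 2)), 2), Mul(-39, Pow(20, Rational(1, 2)))))) = Add(-4075, Mul(-1, Add(Rational(-38, 5), Pow(Mul(2, Pow(5, Rational(1, 2))), 2), Mul(-39, Mul(2, Pow(5, Rational(1, 2))))))) = Add(-4075, Mul(-1, Add(Rational(-38, 5), 20, Mul(-78, Pow(5, Rational(1, 2)))))) = Add(-4075, Mul(-1, Add(Rational(62, 5), Mul(-78, Pow(5, Rational(1, 2)))))) = Add(-4075, Add(Rational(-62, 5), Mul(78, Pow(5, Rational(1, 2))))) = Add(Rational(-20437, 5), Mul(78, Pow(5, Rational(1, 2))))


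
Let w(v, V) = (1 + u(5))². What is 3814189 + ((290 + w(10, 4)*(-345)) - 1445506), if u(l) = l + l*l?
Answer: 2037428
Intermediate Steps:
u(l) = l + l²
w(v, V) = 961 (w(v, V) = (1 + 5*(1 + 5))² = (1 + 5*6)² = (1 + 30)² = 31² = 961)
3814189 + ((290 + w(10, 4)*(-345)) - 1445506) = 3814189 + ((290 + 961*(-345)) - 1445506) = 3814189 + ((290 - 331545) - 1445506) = 3814189 + (-331255 - 1445506) = 3814189 - 1776761 = 2037428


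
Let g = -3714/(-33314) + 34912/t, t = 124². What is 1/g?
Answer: 16007377/38130151 ≈ 0.41981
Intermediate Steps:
t = 15376
g = 38130151/16007377 (g = -3714/(-33314) + 34912/15376 = -3714*(-1/33314) + 34912*(1/15376) = 1857/16657 + 2182/961 = 38130151/16007377 ≈ 2.3820)
1/g = 1/(38130151/16007377) = 16007377/38130151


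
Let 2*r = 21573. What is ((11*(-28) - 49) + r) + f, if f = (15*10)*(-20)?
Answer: 14859/2 ≈ 7429.5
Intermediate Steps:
r = 21573/2 (r = (½)*21573 = 21573/2 ≈ 10787.)
f = -3000 (f = 150*(-20) = -3000)
((11*(-28) - 49) + r) + f = ((11*(-28) - 49) + 21573/2) - 3000 = ((-308 - 49) + 21573/2) - 3000 = (-357 + 21573/2) - 3000 = 20859/2 - 3000 = 14859/2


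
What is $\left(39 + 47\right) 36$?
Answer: $3096$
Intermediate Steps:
$\left(39 + 47\right) 36 = 86 \cdot 36 = 3096$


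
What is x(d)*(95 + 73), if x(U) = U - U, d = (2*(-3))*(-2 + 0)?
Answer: 0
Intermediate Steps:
d = 12 (d = -6*(-2) = 12)
x(U) = 0
x(d)*(95 + 73) = 0*(95 + 73) = 0*168 = 0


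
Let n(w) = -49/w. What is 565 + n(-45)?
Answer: 25474/45 ≈ 566.09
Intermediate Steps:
565 + n(-45) = 565 - 49/(-45) = 565 - 49*(-1/45) = 565 + 49/45 = 25474/45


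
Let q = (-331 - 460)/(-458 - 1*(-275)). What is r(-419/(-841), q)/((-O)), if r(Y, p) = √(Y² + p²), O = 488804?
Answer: -√448411645690/75228402012 ≈ -8.9014e-6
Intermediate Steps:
q = 791/183 (q = -791/(-458 + 275) = -791/(-183) = -791*(-1/183) = 791/183 ≈ 4.3224)
r(-419/(-841), q)/((-O)) = √((-419/(-841))² + (791/183)²)/((-1*488804)) = √((-419*(-1/841))² + 625681/33489)/(-488804) = √((419/841)² + 625681/33489)*(-1/488804) = √(175561/707281 + 625681/33489)*(-1/488804) = √(448411645690/23686133409)*(-1/488804) = (√448411645690/153903)*(-1/488804) = -√448411645690/75228402012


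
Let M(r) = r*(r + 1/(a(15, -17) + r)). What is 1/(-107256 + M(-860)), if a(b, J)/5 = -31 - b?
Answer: 109/68925582 ≈ 1.5814e-6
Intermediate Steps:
a(b, J) = -155 - 5*b (a(b, J) = 5*(-31 - b) = -155 - 5*b)
M(r) = r*(r + 1/(-230 + r)) (M(r) = r*(r + 1/((-155 - 5*15) + r)) = r*(r + 1/((-155 - 75) + r)) = r*(r + 1/(-230 + r)))
1/(-107256 + M(-860)) = 1/(-107256 - 860*(1 + (-860)² - 230*(-860))/(-230 - 860)) = 1/(-107256 - 860*(1 + 739600 + 197800)/(-1090)) = 1/(-107256 - 860*(-1/1090)*937401) = 1/(-107256 + 80616486/109) = 1/(68925582/109) = 109/68925582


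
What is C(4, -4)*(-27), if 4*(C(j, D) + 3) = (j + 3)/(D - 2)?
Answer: 711/8 ≈ 88.875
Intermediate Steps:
C(j, D) = -3 + (3 + j)/(4*(-2 + D)) (C(j, D) = -3 + ((j + 3)/(D - 2))/4 = -3 + ((3 + j)/(-2 + D))/4 = -3 + (3 + j)/(4*(-2 + D)))
C(4, -4)*(-27) = ((27 + 4 - 12*(-4))/(4*(-2 - 4)))*(-27) = ((1/4)*(27 + 4 + 48)/(-6))*(-27) = ((1/4)*(-1/6)*79)*(-27) = -79/24*(-27) = 711/8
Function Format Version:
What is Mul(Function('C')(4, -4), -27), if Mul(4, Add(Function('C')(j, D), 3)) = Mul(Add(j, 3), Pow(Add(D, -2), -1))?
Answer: Rational(711, 8) ≈ 88.875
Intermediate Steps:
Function('C')(j, D) = Add(-3, Mul(Rational(1, 4), Pow(Add(-2, D), -1), Add(3, j))) (Function('C')(j, D) = Add(-3, Mul(Rational(1, 4), Mul(Add(j, 3), Pow(Add(D, -2), -1)))) = Add(-3, Mul(Rational(1, 4), Mul(Add(3, j), Pow(Add(-2, D), -1)))) = Add(-3, Mul(Rational(1, 4), Mul(Pow(Add(-2, D), -1), Add(3, j)))) = Add(-3, Mul(Rational(1, 4), Pow(Add(-2, D), -1), Add(3, j))))
Mul(Function('C')(4, -4), -27) = Mul(Mul(Rational(1, 4), Pow(Add(-2, -4), -1), Add(27, 4, Mul(-12, -4))), -27) = Mul(Mul(Rational(1, 4), Pow(-6, -1), Add(27, 4, 48)), -27) = Mul(Mul(Rational(1, 4), Rational(-1, 6), 79), -27) = Mul(Rational(-79, 24), -27) = Rational(711, 8)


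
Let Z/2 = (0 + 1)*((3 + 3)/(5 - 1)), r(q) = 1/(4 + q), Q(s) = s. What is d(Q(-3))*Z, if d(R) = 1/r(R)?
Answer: 3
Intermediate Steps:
Z = 3 (Z = 2*((0 + 1)*((3 + 3)/(5 - 1))) = 2*(1*(6/4)) = 2*(1*(6*(¼))) = 2*(1*(3/2)) = 2*(3/2) = 3)
d(R) = 4 + R (d(R) = 1/(1/(4 + R)) = 4 + R)
d(Q(-3))*Z = (4 - 3)*3 = 1*3 = 3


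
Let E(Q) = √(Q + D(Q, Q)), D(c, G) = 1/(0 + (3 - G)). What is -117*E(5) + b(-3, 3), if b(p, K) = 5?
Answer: 5 - 351*√2/2 ≈ -243.19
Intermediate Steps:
D(c, G) = 1/(3 - G)
E(Q) = √(Q - 1/(-3 + Q))
-117*E(5) + b(-3, 3) = -117*√(-1 + 5*(-3 + 5))/√(-3 + 5) + 5 = -117*√2*√(-1 + 5*2)/2 + 5 = -117*√2*√(-1 + 10)/2 + 5 = -117*3*√2/2 + 5 = -351*√2/2 + 5 = 5 - 351*√2/2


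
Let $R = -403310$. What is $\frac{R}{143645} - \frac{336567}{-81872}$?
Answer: $\frac{437896297}{336014384} \approx 1.3032$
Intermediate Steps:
$\frac{R}{143645} - \frac{336567}{-81872} = - \frac{403310}{143645} - \frac{336567}{-81872} = \left(-403310\right) \frac{1}{143645} - - \frac{48081}{11696} = - \frac{80662}{28729} + \frac{48081}{11696} = \frac{437896297}{336014384}$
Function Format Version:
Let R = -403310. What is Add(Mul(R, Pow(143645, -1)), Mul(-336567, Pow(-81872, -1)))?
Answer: Rational(437896297, 336014384) ≈ 1.3032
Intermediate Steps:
Add(Mul(R, Pow(143645, -1)), Mul(-336567, Pow(-81872, -1))) = Add(Mul(-403310, Pow(143645, -1)), Mul(-336567, Pow(-81872, -1))) = Add(Mul(-403310, Rational(1, 143645)), Mul(-336567, Rational(-1, 81872))) = Add(Rational(-80662, 28729), Rational(48081, 11696)) = Rational(437896297, 336014384)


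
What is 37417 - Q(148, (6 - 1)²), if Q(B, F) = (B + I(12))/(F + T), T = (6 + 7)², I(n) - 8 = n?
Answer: 3629365/97 ≈ 37416.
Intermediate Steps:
I(n) = 8 + n
T = 169 (T = 13² = 169)
Q(B, F) = (20 + B)/(169 + F) (Q(B, F) = (B + (8 + 12))/(F + 169) = (B + 20)/(169 + F) = (20 + B)/(169 + F))
37417 - Q(148, (6 - 1)²) = 37417 - (20 + 148)/(169 + (6 - 1)²) = 37417 - 168/(169 + 5²) = 37417 - 168/(169 + 25) = 37417 - 168/194 = 37417 - 1*84/97 = 37417 - 84/97 = 3629365/97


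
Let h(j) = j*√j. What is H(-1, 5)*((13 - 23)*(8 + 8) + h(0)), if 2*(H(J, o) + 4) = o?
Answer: 240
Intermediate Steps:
H(J, o) = -4 + o/2
h(j) = j^(3/2)
H(-1, 5)*((13 - 23)*(8 + 8) + h(0)) = (-4 + (½)*5)*((13 - 23)*(8 + 8) + 0^(3/2)) = (-4 + 5/2)*(-10*16 + 0) = -3*(-160 + 0)/2 = -3/2*(-160) = 240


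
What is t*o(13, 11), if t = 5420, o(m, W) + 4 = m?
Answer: 48780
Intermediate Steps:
o(m, W) = -4 + m
t*o(13, 11) = 5420*(-4 + 13) = 5420*9 = 48780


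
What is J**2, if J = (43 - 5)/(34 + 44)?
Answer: 361/1521 ≈ 0.23734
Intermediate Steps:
J = 19/39 (J = 38/78 = 38*(1/78) = 19/39 ≈ 0.48718)
J**2 = (19/39)**2 = 361/1521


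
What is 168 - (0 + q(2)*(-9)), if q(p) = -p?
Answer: 150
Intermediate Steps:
168 - (0 + q(2)*(-9)) = 168 - (0 - 1*2*(-9)) = 168 - (0 - 2*(-9)) = 168 - (0 + 18) = 168 - 1*18 = 168 - 18 = 150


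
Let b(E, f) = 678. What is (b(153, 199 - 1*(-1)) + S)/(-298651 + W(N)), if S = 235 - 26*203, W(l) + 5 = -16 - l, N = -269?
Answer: 4365/298403 ≈ 0.014628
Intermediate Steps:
W(l) = -21 - l (W(l) = -5 + (-16 - l) = -21 - l)
S = -5043 (S = 235 - 5278 = -5043)
(b(153, 199 - 1*(-1)) + S)/(-298651 + W(N)) = (678 - 5043)/(-298651 + (-21 - 1*(-269))) = -4365/(-298651 + (-21 + 269)) = -4365/(-298651 + 248) = -4365/(-298403) = -4365*(-1/298403) = 4365/298403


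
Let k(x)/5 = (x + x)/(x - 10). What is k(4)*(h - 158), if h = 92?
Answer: 440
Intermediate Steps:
k(x) = 10*x/(-10 + x) (k(x) = 5*((x + x)/(x - 10)) = 5*((2*x)/(-10 + x)) = 5*(2*x/(-10 + x)) = 10*x/(-10 + x))
k(4)*(h - 158) = (10*4/(-10 + 4))*(92 - 158) = (10*4/(-6))*(-66) = (10*4*(-1/6))*(-66) = -20/3*(-66) = 440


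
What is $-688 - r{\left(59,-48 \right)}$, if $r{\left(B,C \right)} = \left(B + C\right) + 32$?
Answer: $-731$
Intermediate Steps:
$r{\left(B,C \right)} = 32 + B + C$
$-688 - r{\left(59,-48 \right)} = -688 - \left(32 + 59 - 48\right) = -688 - 43 = -731$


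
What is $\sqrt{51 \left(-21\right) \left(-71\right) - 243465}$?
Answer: $16 i \sqrt{654} \approx 409.17 i$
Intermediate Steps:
$\sqrt{51 \left(-21\right) \left(-71\right) - 243465} = \sqrt{\left(-1071\right) \left(-71\right) - 243465} = \sqrt{76041 - 243465} = \sqrt{-167424} = 16 i \sqrt{654}$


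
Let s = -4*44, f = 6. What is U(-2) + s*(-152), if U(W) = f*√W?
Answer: 26752 + 6*I*√2 ≈ 26752.0 + 8.4853*I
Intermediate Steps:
U(W) = 6*√W
s = -176
U(-2) + s*(-152) = 6*√(-2) - 176*(-152) = 6*(I*√2) + 26752 = 6*I*√2 + 26752 = 26752 + 6*I*√2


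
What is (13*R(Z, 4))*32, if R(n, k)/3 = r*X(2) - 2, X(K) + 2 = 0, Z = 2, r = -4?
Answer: 7488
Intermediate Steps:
X(K) = -2 (X(K) = -2 + 0 = -2)
R(n, k) = 18 (R(n, k) = 3*(-4*(-2) - 2) = 3*(8 - 2) = 3*6 = 18)
(13*R(Z, 4))*32 = (13*18)*32 = 234*32 = 7488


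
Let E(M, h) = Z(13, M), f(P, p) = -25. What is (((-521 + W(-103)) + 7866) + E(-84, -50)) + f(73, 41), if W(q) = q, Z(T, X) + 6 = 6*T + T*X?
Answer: 6197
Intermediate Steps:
Z(T, X) = -6 + 6*T + T*X (Z(T, X) = -6 + (6*T + T*X) = -6 + 6*T + T*X)
E(M, h) = 72 + 13*M (E(M, h) = -6 + 6*13 + 13*M = -6 + 78 + 13*M = 72 + 13*M)
(((-521 + W(-103)) + 7866) + E(-84, -50)) + f(73, 41) = (((-521 - 103) + 7866) + (72 + 13*(-84))) - 25 = ((-624 + 7866) + (72 - 1092)) - 25 = (7242 - 1020) - 25 = 6222 - 25 = 6197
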